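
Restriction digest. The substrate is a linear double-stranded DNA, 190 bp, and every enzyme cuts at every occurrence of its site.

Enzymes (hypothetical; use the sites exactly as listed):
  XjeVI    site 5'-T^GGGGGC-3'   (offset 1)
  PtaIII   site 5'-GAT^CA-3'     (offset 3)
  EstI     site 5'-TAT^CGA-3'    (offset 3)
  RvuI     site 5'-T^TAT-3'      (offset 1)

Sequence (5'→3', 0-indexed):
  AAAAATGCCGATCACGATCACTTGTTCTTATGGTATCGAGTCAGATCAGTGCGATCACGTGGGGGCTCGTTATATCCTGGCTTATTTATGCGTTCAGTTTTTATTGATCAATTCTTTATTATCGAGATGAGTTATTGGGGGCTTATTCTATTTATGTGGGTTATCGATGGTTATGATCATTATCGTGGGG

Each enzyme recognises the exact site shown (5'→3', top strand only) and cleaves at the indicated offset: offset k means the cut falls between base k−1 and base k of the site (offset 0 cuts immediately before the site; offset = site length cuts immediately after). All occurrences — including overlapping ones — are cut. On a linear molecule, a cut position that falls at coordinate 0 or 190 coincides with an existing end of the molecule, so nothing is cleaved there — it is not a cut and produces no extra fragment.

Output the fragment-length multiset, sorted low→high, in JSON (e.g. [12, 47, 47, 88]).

Site scan:
  XjeVI (TGGGGGC, off=1): starts [59, 135] → cuts [60, 136]
  PtaIII (GATCA, off=3): starts [9, 15, 43, 52, 105, 174] → cuts [12, 18, 46, 55, 108, 177]
  EstI (TATCGA, off=3): starts [33, 119, 161] → cuts [36, 122, 164]
  RvuI (TTAT, off=1): starts [27, 69, 81, 85, 100, 115, 118, 131, 142, 151, 160, 170, 179] → cuts [28, 70, 82, 86, 101, 116, 119, 132, 143, 152, 161, 171, 180]

Pooled cuts: [12, 18, 28, 36, 46, 55, 60, 70, 82, 86, 101, 108, 116, 119, 122, 132, 136, 143, 152, 161, 164, 171, 177, 180]

Fragment lengths:
  [0,12): 12 bp
  [12,18): 6 bp
  [18,28): 10 bp
  [28,36): 8 bp
  [36,46): 10 bp
  [46,55): 9 bp
  [55,60): 5 bp
  [60,70): 10 bp
  [70,82): 12 bp
  [82,86): 4 bp
  [86,101): 15 bp
  [101,108): 7 bp
  [108,116): 8 bp
  [116,119): 3 bp
  [119,122): 3 bp
  [122,132): 10 bp
  [132,136): 4 bp
  [136,143): 7 bp
  [143,152): 9 bp
  [152,161): 9 bp
  [161,164): 3 bp
  [164,171): 7 bp
  [171,177): 6 bp
  [177,180): 3 bp
  [180,190): 10 bp

[3,3,3,3,4,4,5,6,6,7,7,7,8,8,9,9,9,10,10,10,10,10,12,12,15]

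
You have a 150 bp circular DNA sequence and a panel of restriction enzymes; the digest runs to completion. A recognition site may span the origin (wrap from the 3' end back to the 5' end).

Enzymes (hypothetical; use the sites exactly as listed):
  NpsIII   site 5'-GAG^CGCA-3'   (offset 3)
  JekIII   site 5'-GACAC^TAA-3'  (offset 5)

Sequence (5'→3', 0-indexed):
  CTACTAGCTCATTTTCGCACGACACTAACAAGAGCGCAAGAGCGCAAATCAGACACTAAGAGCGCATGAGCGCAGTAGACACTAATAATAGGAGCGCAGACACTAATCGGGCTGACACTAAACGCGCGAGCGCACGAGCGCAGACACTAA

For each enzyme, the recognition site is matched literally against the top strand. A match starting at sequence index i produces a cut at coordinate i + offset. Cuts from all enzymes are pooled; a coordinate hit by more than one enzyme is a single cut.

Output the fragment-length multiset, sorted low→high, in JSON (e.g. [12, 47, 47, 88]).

[6,8,8,8,9,9,9,12,12,12,14,15,28]

Site scan:
  NpsIII GAGCGCA/3: at [31, 39, 59, 67, 91, 127, 135] ⇒ [34, 42, 62, 70, 94, 130, 138]
  JekIII GACACTAA/5: at [20, 51, 77, 98, 113, 142] ⇒ [25, 56, 82, 103, 118, 147]

Pooled cuts: [25, 34, 42, 56, 62, 70, 82, 94, 103, 118, 130, 138, 147]

Fragment lengths:
  25→34: 9 bp
  34→42: 8 bp
  42→56: 14 bp
  56→62: 6 bp
  62→70: 8 bp
  70→82: 12 bp
  82→94: 12 bp
  94→103: 9 bp
  103→118: 15 bp
  118→130: 12 bp
  130→138: 8 bp
  138→147: 9 bp
  147→25 (wrap): 150-147+25 = 28 bp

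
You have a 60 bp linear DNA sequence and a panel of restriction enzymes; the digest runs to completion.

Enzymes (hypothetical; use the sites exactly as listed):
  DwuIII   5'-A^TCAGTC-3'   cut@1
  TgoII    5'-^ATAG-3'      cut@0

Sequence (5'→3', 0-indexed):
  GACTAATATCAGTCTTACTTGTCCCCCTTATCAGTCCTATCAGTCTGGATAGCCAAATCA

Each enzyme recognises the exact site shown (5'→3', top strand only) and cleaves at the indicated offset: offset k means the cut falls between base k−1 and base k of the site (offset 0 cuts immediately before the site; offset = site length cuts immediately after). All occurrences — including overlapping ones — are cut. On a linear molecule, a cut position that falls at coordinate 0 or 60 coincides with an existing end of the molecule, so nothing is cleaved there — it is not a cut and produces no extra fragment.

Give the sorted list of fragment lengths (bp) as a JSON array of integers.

[8,9,9,12,22]

Per-enzyme occurrences:
  DwuIII (ATCAGTC, off=1): starts [7, 29, 38] → cuts [8, 30, 39]
  TgoII (ATAG, off=0): starts [48] → cuts [48]

Pooled cuts: [8, 30, 39, 48]

Fragments:
  [0,8): 8 bp
  [8,30): 22 bp
  [30,39): 9 bp
  [39,48): 9 bp
  [48,60): 12 bp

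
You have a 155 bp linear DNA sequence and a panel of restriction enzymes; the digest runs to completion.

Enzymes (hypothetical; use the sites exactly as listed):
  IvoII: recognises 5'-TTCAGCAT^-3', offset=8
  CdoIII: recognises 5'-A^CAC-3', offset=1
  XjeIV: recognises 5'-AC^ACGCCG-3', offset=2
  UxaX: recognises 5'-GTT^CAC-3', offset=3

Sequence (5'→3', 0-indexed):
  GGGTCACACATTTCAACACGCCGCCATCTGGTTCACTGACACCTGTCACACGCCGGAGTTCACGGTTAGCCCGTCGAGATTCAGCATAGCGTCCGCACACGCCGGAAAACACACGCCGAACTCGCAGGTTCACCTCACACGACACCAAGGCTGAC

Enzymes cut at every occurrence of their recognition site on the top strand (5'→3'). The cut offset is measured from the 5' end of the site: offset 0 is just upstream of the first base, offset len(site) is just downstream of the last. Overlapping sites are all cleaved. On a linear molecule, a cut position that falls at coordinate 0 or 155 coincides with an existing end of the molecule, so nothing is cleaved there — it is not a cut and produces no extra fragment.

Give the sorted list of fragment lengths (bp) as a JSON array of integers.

Per-enzyme occurrences:
  IvoII (TTCAGCAT, off=8): starts [79] → cuts [87]
  CdoIII (ACAC, off=1): starts [5, 15, 38, 47, 96, 108, 110, 136, 141] → cuts [6, 16, 39, 48, 97, 109, 111, 137, 142]
  XjeIV (ACACGCCG, off=2): starts [15, 47, 96, 110] → cuts [17, 49, 98, 112]
  UxaX (GTTCAC, off=3): starts [30, 57, 127] → cuts [33, 60, 130]

Pooled cuts: [6, 16, 17, 33, 39, 48, 49, 60, 87, 97, 98, 109, 111, 112, 130, 137, 142]

Fragments:
  [0,6): 6 bp
  [6,16): 10 bp
  [16,17): 1 bp
  [17,33): 16 bp
  [33,39): 6 bp
  [39,48): 9 bp
  [48,49): 1 bp
  [49,60): 11 bp
  [60,87): 27 bp
  [87,97): 10 bp
  [97,98): 1 bp
  [98,109): 11 bp
  [109,111): 2 bp
  [111,112): 1 bp
  [112,130): 18 bp
  [130,137): 7 bp
  [137,142): 5 bp
  [142,155): 13 bp

[1,1,1,1,2,5,6,6,7,9,10,10,11,11,13,16,18,27]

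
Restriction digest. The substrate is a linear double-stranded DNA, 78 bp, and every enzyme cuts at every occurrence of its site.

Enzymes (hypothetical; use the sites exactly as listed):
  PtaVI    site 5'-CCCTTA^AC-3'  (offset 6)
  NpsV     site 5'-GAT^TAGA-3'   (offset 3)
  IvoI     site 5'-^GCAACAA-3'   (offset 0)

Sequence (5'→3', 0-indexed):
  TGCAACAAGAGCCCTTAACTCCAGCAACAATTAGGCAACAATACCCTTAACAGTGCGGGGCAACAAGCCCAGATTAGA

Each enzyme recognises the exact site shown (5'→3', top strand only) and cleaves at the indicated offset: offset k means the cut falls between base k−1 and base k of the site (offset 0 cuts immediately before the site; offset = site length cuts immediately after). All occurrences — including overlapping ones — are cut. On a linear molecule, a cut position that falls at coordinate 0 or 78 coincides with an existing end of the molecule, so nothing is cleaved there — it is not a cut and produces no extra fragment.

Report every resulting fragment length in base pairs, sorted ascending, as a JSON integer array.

Scan for sites:
  PtaVI (CCCTTAAC, off=6): starts [11, 43] → cuts [17, 49]
  NpsV (GATTAGA, off=3): starts [71] → cuts [74]
  IvoI (GCAACAA, off=0): starts [1, 23, 34, 59] → cuts [1, 23, 34, 59]

All cut coordinates (distinct, sorted): [1, 17, 23, 34, 49, 59, 74]

Fragments:
  [0,1): 1 bp
  [1,17): 16 bp
  [17,23): 6 bp
  [23,34): 11 bp
  [34,49): 15 bp
  [49,59): 10 bp
  [59,74): 15 bp
  [74,78): 4 bp

[1,4,6,10,11,15,15,16]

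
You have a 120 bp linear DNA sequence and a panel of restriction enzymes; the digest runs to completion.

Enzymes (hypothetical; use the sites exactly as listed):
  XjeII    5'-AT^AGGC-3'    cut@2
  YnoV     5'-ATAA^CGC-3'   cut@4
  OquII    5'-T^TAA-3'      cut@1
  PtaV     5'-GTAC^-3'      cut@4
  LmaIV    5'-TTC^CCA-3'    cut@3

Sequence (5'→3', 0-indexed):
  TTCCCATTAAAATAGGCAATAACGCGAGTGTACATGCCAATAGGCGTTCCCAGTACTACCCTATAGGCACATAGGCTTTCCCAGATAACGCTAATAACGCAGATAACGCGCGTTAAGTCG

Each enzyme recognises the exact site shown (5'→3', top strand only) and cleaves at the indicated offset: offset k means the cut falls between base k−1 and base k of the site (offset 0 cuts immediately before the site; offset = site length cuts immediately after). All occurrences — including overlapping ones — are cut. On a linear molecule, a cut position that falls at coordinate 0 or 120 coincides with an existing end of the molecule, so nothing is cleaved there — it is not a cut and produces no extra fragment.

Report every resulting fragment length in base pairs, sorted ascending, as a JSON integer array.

Site scan:
  XjeII (ATAGGC, off=2): starts [11, 39, 62, 70] → cuts [13, 41, 64, 72]
  YnoV (ATAACGC, off=4): starts [18, 84, 93, 102] → cuts [22, 88, 97, 106]
  OquII (TTAA, off=1): starts [6, 112] → cuts [7, 113]
  PtaV (GTAC, off=4): starts [29, 52] → cuts [33, 56]
  LmaIV (TTCCCA, off=3): starts [0, 46, 77] → cuts [3, 49, 80]

All cut coordinates (distinct, sorted): [3, 7, 13, 22, 33, 41, 49, 56, 64, 72, 80, 88, 97, 106, 113]

Fragment lengths:
  [0,3): 3 bp
  [3,7): 4 bp
  [7,13): 6 bp
  [13,22): 9 bp
  [22,33): 11 bp
  [33,41): 8 bp
  [41,49): 8 bp
  [49,56): 7 bp
  [56,64): 8 bp
  [64,72): 8 bp
  [72,80): 8 bp
  [80,88): 8 bp
  [88,97): 9 bp
  [97,106): 9 bp
  [106,113): 7 bp
  [113,120): 7 bp

[3,4,6,7,7,7,8,8,8,8,8,8,9,9,9,11]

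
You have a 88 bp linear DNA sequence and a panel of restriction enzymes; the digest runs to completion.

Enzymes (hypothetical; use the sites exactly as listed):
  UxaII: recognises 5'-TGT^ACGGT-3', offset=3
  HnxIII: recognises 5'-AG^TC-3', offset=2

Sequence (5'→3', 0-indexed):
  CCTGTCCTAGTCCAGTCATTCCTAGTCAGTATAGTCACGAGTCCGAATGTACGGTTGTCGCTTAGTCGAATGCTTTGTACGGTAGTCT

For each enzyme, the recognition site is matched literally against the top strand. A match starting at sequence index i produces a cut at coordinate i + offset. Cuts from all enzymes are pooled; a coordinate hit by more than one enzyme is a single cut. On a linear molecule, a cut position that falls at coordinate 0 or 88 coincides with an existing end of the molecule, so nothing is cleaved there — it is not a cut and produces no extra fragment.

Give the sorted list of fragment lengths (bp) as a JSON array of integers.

Site scan:
  UxaII TGTACGGT/3: at [47, 75] ⇒ [50, 78]
  HnxIII AGTC/2: at [8, 13, 23, 32, 39, 63, 83] ⇒ [10, 15, 25, 34, 41, 65, 85]

Pooled cuts: [10, 15, 25, 34, 41, 50, 65, 78, 85]

Fragments:
  [0,10): 10 bp
  [10,15): 5 bp
  [15,25): 10 bp
  [25,34): 9 bp
  [34,41): 7 bp
  [41,50): 9 bp
  [50,65): 15 bp
  [65,78): 13 bp
  [78,85): 7 bp
  [85,88): 3 bp

[3,5,7,7,9,9,10,10,13,15]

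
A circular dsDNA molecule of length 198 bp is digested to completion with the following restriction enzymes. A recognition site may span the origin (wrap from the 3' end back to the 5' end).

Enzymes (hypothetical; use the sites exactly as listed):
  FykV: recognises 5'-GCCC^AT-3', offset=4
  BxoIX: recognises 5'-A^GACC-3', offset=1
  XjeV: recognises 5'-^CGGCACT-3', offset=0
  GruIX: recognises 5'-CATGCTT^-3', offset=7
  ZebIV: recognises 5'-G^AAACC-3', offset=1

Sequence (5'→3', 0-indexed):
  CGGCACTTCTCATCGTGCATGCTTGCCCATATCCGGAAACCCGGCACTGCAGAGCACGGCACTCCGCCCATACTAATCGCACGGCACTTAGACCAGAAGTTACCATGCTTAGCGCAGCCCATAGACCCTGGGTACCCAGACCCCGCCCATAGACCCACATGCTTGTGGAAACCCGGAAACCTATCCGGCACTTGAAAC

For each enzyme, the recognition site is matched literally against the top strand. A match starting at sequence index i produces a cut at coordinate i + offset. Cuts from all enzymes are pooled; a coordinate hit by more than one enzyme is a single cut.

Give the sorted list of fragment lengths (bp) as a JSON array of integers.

Site scan:
  FykV GCCCAT/4: at [24, 65, 116, 144] ⇒ [28, 69, 120, 148]
  BxoIX AGACC/1: at [89, 122, 137, 150] ⇒ [90, 123, 138, 151]
  XjeV CGGCACT/0: at [0, 41, 56, 81, 185] ⇒ [0, 41, 56, 81, 185]
  GruIX CATGCTT/7: at [17, 103, 157] ⇒ [24, 110, 164]
  ZebIV GAAACC/1: at [35, 167, 175, 193] ⇒ [36, 168, 176, 194]

All cut coordinates (distinct, sorted): [0, 24, 28, 36, 41, 56, 69, 81, 90, 110, 120, 123, 138, 148, 151, 164, 168, 176, 185, 194]

Fragment lengths:
  0→24: 24 bp
  24→28: 4 bp
  28→36: 8 bp
  36→41: 5 bp
  41→56: 15 bp
  56→69: 13 bp
  69→81: 12 bp
  81→90: 9 bp
  90→110: 20 bp
  110→120: 10 bp
  120→123: 3 bp
  123→138: 15 bp
  138→148: 10 bp
  148→151: 3 bp
  151→164: 13 bp
  164→168: 4 bp
  168→176: 8 bp
  176→185: 9 bp
  185→194: 9 bp
  194→0 (wrap): 198-194+0 = 4 bp

[3,3,4,4,4,5,8,8,9,9,9,10,10,12,13,13,15,15,20,24]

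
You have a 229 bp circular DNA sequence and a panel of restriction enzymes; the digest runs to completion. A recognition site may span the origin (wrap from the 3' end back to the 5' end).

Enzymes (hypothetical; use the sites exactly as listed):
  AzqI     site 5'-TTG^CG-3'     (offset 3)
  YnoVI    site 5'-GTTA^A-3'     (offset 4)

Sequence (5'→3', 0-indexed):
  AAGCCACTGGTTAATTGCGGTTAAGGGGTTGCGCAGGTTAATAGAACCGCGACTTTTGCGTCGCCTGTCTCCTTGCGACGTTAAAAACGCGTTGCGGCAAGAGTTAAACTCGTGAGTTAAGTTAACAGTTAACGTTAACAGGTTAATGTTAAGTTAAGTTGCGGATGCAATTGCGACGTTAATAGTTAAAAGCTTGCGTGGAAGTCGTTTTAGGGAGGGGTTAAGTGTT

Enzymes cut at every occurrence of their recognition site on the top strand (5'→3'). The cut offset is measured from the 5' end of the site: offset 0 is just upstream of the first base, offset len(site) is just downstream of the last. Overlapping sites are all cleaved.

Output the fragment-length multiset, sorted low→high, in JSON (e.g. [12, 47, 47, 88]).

Per-enzyme occurrences:
  AzqI TTGCG/3: at [14, 28, 55, 72, 91, 158, 170, 193] ⇒ [17, 31, 58, 75, 94, 161, 173, 196]
  YnoVI GTTAA/4: at [9, 19, 36, 79, 102, 115, 120, 127, 133, 141, 147, 152, 177, 184, 219, 226] ⇒ [1, 13, 23, 40, 83, 106, 119, 124, 131, 137, 145, 151, 156, 181, 188, 223]

All cut coordinates (distinct, sorted): [1, 13, 17, 23, 31, 40, 58, 75, 83, 94, 106, 119, 124, 131, 137, 145, 151, 156, 161, 173, 181, 188, 196, 223]

Fragment lengths:
  1→13: 12 bp
  13→17: 4 bp
  17→23: 6 bp
  23→31: 8 bp
  31→40: 9 bp
  40→58: 18 bp
  58→75: 17 bp
  75→83: 8 bp
  83→94: 11 bp
  94→106: 12 bp
  106→119: 13 bp
  119→124: 5 bp
  124→131: 7 bp
  131→137: 6 bp
  137→145: 8 bp
  145→151: 6 bp
  151→156: 5 bp
  156→161: 5 bp
  161→173: 12 bp
  173→181: 8 bp
  181→188: 7 bp
  188→196: 8 bp
  196→223: 27 bp
  223→1 (wrap): 229-223+1 = 7 bp

[4,5,5,5,6,6,6,7,7,7,8,8,8,8,8,9,11,12,12,12,13,17,18,27]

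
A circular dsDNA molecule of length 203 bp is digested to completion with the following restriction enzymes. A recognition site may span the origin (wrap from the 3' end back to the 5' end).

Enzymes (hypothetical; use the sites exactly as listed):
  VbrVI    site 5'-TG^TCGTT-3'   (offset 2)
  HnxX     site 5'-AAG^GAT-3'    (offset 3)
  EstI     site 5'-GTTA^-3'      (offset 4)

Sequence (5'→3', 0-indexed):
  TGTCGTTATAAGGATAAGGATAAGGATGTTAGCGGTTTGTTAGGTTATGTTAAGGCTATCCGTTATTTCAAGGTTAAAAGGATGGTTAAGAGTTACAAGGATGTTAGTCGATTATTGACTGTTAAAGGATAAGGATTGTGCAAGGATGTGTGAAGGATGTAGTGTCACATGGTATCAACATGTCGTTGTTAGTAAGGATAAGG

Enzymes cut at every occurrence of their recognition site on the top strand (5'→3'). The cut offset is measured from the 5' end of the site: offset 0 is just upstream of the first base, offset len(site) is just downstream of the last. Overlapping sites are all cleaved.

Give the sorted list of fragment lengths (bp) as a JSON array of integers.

[3,4,4,4,5,5,5,6,6,6,6,7,7,7,8,9,9,11,11,11,11,13,18,27]

Per-enzyme occurrences:
  VbrVI TGTCGTT/2: at [0, 180] ⇒ [2, 182]
  HnxX AAGGAT/3: at [9, 15, 21, 77, 96, 124, 130, 141, 152, 193] ⇒ [12, 18, 24, 80, 99, 127, 133, 144, 155, 196]
  EstI GTTA/4: at [4, 27, 38, 43, 48, 61, 72, 84, 91, 102, 120, 187] ⇒ [8, 31, 42, 47, 52, 65, 76, 88, 95, 106, 124, 191]

Pooled cuts: [2, 8, 12, 18, 24, 31, 42, 47, 52, 65, 76, 80, 88, 95, 99, 106, 124, 127, 133, 144, 155, 182, 191, 196]

Fragments:
  2→8: 6 bp
  8→12: 4 bp
  12→18: 6 bp
  18→24: 6 bp
  24→31: 7 bp
  31→42: 11 bp
  42→47: 5 bp
  47→52: 5 bp
  52→65: 13 bp
  65→76: 11 bp
  76→80: 4 bp
  80→88: 8 bp
  88→95: 7 bp
  95→99: 4 bp
  99→106: 7 bp
  106→124: 18 bp
  124→127: 3 bp
  127→133: 6 bp
  133→144: 11 bp
  144→155: 11 bp
  155→182: 27 bp
  182→191: 9 bp
  191→196: 5 bp
  196→2 (wrap): 203-196+2 = 9 bp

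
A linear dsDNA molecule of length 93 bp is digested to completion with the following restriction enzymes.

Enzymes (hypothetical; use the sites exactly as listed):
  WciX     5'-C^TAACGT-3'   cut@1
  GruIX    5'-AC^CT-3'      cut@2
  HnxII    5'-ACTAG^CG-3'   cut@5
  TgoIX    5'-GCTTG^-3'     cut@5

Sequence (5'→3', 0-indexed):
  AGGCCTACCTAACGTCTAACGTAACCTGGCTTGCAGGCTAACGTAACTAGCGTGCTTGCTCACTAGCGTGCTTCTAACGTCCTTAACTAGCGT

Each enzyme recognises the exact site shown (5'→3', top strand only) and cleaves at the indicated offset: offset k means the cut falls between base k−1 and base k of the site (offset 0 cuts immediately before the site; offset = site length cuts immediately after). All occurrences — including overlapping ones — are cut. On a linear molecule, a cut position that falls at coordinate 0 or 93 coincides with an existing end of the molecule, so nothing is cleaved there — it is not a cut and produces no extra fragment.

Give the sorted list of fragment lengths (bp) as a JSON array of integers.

[1,3,5,7,8,8,8,8,8,9,12,16]

Per-enzyme occurrences:
  WciX CTAACGT/1: at [8, 15, 37, 73] ⇒ [9, 16, 38, 74]
  GruIX ACCT/2: at [6, 23] ⇒ [8, 25]
  HnxII ACTAGCG/5: at [45, 61, 85] ⇒ [50, 66, 90]
  TgoIX GCTTG/5: at [28, 53] ⇒ [33, 58]

All cut coordinates (distinct, sorted): [8, 9, 16, 25, 33, 38, 50, 58, 66, 74, 90]

Fragment lengths:
  [0,8): 8 bp
  [8,9): 1 bp
  [9,16): 7 bp
  [16,25): 9 bp
  [25,33): 8 bp
  [33,38): 5 bp
  [38,50): 12 bp
  [50,58): 8 bp
  [58,66): 8 bp
  [66,74): 8 bp
  [74,90): 16 bp
  [90,93): 3 bp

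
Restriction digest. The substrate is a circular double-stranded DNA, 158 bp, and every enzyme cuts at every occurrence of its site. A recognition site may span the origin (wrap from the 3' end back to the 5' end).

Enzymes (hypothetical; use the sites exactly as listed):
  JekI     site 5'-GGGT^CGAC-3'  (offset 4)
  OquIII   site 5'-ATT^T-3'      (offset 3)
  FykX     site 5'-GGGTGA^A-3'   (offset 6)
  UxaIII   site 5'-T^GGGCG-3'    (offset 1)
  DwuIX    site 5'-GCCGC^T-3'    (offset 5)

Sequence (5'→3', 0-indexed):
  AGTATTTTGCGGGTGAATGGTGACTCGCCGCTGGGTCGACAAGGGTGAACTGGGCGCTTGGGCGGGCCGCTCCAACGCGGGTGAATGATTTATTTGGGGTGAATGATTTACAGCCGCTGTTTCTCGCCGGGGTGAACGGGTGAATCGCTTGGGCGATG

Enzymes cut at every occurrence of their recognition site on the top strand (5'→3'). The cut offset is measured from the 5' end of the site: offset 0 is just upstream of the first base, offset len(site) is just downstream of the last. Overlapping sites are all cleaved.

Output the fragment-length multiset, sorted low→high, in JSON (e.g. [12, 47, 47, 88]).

Scan for sites:
  JekI GGGTCGAC/4: at [32] ⇒ [36]
  OquIII ATTT/3: at [3, 87, 91, 105] ⇒ [6, 90, 94, 108]
  FykX GGGTGAA/6: at [10, 42, 78, 96, 129, 137] ⇒ [16, 48, 84, 102, 135, 143]
  UxaIII TGGGCG/1: at [50, 58, 149] ⇒ [51, 59, 150]
  DwuIX GCCGCT/5: at [26, 65, 112] ⇒ [31, 70, 117]

All cut coordinates (distinct, sorted): [6, 16, 31, 36, 48, 51, 59, 70, 84, 90, 94, 102, 108, 117, 135, 143, 150]

Fragment lengths:
  6→16: 10 bp
  16→31: 15 bp
  31→36: 5 bp
  36→48: 12 bp
  48→51: 3 bp
  51→59: 8 bp
  59→70: 11 bp
  70→84: 14 bp
  84→90: 6 bp
  90→94: 4 bp
  94→102: 8 bp
  102→108: 6 bp
  108→117: 9 bp
  117→135: 18 bp
  135→143: 8 bp
  143→150: 7 bp
  150→6 (wrap): 158-150+6 = 14 bp

[3,4,5,6,6,7,8,8,8,9,10,11,12,14,14,15,18]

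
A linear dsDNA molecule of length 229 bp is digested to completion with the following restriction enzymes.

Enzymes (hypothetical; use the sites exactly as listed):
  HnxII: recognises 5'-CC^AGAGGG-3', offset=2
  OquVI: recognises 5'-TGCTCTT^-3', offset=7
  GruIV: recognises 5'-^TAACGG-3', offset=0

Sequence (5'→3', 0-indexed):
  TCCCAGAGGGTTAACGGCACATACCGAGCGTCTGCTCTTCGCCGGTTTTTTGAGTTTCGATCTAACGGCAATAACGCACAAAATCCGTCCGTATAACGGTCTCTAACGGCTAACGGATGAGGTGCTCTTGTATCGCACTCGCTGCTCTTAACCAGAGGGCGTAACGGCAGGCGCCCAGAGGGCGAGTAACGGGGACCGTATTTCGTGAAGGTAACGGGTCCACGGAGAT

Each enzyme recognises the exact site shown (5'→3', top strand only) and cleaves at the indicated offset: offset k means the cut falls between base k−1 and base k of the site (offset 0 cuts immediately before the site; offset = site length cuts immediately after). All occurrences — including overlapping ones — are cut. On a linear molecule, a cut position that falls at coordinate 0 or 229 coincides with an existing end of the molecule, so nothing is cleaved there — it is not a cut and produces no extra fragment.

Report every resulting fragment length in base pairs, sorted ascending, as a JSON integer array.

[4,4,7,7,8,10,10,15,18,19,20,23,25,28,31]

Site scan:
  HnxII CCAGAGGG/2: at [2, 151, 174] ⇒ [4, 153, 176]
  OquVI TGCTCTT/7: at [32, 122, 142] ⇒ [39, 129, 149]
  GruIV TAACGG/0: at [11, 62, 93, 103, 110, 161, 186, 211] ⇒ [11, 62, 93, 103, 110, 161, 186, 211]

All cut coordinates (distinct, sorted): [4, 11, 39, 62, 93, 103, 110, 129, 149, 153, 161, 176, 186, 211]

Fragments:
  [0,4): 4 bp
  [4,11): 7 bp
  [11,39): 28 bp
  [39,62): 23 bp
  [62,93): 31 bp
  [93,103): 10 bp
  [103,110): 7 bp
  [110,129): 19 bp
  [129,149): 20 bp
  [149,153): 4 bp
  [153,161): 8 bp
  [161,176): 15 bp
  [176,186): 10 bp
  [186,211): 25 bp
  [211,229): 18 bp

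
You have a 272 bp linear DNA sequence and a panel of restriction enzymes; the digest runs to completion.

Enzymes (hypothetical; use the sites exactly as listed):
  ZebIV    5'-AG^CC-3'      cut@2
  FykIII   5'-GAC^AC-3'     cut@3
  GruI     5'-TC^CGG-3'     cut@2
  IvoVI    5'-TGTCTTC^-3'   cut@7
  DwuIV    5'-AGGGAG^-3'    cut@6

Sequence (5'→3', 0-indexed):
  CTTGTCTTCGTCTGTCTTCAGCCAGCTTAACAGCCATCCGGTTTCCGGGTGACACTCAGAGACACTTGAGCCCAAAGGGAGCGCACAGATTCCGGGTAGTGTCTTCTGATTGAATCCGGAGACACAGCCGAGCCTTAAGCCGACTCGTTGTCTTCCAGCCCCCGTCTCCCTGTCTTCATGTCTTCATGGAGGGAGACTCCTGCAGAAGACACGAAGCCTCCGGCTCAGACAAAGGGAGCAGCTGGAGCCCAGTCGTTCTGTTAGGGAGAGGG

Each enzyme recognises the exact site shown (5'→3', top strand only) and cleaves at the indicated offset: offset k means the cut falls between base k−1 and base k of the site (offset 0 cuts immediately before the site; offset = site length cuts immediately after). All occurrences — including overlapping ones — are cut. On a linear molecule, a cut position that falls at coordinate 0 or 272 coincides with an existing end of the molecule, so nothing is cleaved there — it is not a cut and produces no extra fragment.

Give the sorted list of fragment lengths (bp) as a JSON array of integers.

[2,3,4,4,4,5,5,6,7,7,7,7,8,8,9,9,10,10,10,10,11,11,12,14,15,16,18,19,21]

Site scan:
  ZebIV (AGCC, off=2): starts [19, 31, 68, 125, 130, 137, 156, 214, 245] → cuts [21, 33, 70, 127, 132, 139, 158, 216, 247]
  FykIII (GACAC, off=3): starts [50, 60, 120, 207] → cuts [53, 63, 123, 210]
  GruI (TCCGG, off=2): starts [36, 43, 90, 114, 218] → cuts [38, 45, 92, 116, 220]
  IvoVI (TGTCTTC, off=7): starts [2, 12, 99, 148, 170, 178] → cuts [9, 19, 106, 155, 177, 185]
  DwuIV (AGGGAG, off=6): starts [75, 189, 232, 262] → cuts [81, 195, 238, 268]

Pooled cuts: [9, 19, 21, 33, 38, 45, 53, 63, 70, 81, 92, 106, 116, 123, 127, 132, 139, 155, 158, 177, 185, 195, 210, 216, 220, 238, 247, 268]

Fragment lengths:
  [0,9): 9 bp
  [9,19): 10 bp
  [19,21): 2 bp
  [21,33): 12 bp
  [33,38): 5 bp
  [38,45): 7 bp
  [45,53): 8 bp
  [53,63): 10 bp
  [63,70): 7 bp
  [70,81): 11 bp
  [81,92): 11 bp
  [92,106): 14 bp
  [106,116): 10 bp
  [116,123): 7 bp
  [123,127): 4 bp
  [127,132): 5 bp
  [132,139): 7 bp
  [139,155): 16 bp
  [155,158): 3 bp
  [158,177): 19 bp
  [177,185): 8 bp
  [185,195): 10 bp
  [195,210): 15 bp
  [210,216): 6 bp
  [216,220): 4 bp
  [220,238): 18 bp
  [238,247): 9 bp
  [247,268): 21 bp
  [268,272): 4 bp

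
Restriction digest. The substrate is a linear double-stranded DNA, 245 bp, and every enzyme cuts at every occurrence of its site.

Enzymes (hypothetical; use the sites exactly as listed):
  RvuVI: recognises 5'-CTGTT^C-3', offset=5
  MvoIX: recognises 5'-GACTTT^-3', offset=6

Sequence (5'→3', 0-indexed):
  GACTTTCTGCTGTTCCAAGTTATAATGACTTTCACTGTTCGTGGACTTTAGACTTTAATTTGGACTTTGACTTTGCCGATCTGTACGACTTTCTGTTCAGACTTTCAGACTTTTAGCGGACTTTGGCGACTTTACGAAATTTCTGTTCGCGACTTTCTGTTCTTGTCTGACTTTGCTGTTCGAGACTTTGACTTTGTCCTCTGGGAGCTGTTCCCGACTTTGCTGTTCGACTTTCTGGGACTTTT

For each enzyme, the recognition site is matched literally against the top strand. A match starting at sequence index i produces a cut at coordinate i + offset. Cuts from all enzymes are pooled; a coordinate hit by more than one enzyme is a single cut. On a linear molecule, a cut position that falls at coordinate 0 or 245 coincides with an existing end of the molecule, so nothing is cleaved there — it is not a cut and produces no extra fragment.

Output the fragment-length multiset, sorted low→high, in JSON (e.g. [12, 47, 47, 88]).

Per-enzyme occurrences:
  RvuVI CTGTTC/5: at [9, 34, 92, 142, 156, 175, 207, 222] ⇒ [14, 39, 97, 147, 161, 180, 212, 227]
  MvoIX GACTTT/6: at [0, 26, 43, 50, 62, 68, 86, 99, 107, 118, 127, 150, 168, 183, 189, 215, 228, 238] ⇒ [6, 32, 49, 56, 68, 74, 92, 105, 113, 124, 133, 156, 174, 189, 195, 221, 234, 244]

Pooled cuts: [6, 14, 32, 39, 49, 56, 68, 74, 92, 97, 105, 113, 124, 133, 147, 156, 161, 174, 180, 189, 195, 212, 221, 227, 234, 244]

Fragment lengths:
  [0,6): 6 bp
  [6,14): 8 bp
  [14,32): 18 bp
  [32,39): 7 bp
  [39,49): 10 bp
  [49,56): 7 bp
  [56,68): 12 bp
  [68,74): 6 bp
  [74,92): 18 bp
  [92,97): 5 bp
  [97,105): 8 bp
  [105,113): 8 bp
  [113,124): 11 bp
  [124,133): 9 bp
  [133,147): 14 bp
  [147,156): 9 bp
  [156,161): 5 bp
  [161,174): 13 bp
  [174,180): 6 bp
  [180,189): 9 bp
  [189,195): 6 bp
  [195,212): 17 bp
  [212,221): 9 bp
  [221,227): 6 bp
  [227,234): 7 bp
  [234,244): 10 bp
  [244,245): 1 bp

[1,5,5,6,6,6,6,6,7,7,7,8,8,8,9,9,9,9,10,10,11,12,13,14,17,18,18]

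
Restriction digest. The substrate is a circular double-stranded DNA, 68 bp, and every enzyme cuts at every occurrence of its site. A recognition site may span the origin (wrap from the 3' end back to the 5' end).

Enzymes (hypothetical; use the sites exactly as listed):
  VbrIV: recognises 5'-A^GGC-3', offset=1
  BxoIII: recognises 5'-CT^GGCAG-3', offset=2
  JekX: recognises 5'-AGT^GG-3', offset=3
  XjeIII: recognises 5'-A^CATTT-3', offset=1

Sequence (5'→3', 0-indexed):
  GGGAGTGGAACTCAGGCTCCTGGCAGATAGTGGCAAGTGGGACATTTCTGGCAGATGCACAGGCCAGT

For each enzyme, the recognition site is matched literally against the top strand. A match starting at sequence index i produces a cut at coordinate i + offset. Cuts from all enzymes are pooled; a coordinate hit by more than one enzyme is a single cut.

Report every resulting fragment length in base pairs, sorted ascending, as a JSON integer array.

Scan for sites:
  VbrIV (AGGC, off=1): starts [13, 60] → cuts [14, 61]
  BxoIII (CTGGCAG, off=2): starts [19, 47] → cuts [21, 49]
  JekX (AGTGG, off=3): starts [3, 28, 35, 65] → cuts [0, 6, 31, 38]
  XjeIII (ACATTT, off=1): starts [41] → cuts [42]

All cut coordinates (distinct, sorted): [0, 6, 14, 21, 31, 38, 42, 49, 61]

Fragments:
  0→6: 6 bp
  6→14: 8 bp
  14→21: 7 bp
  21→31: 10 bp
  31→38: 7 bp
  38→42: 4 bp
  42→49: 7 bp
  49→61: 12 bp
  61→0 (wrap): 68-61+0 = 7 bp

[4,6,7,7,7,7,8,10,12]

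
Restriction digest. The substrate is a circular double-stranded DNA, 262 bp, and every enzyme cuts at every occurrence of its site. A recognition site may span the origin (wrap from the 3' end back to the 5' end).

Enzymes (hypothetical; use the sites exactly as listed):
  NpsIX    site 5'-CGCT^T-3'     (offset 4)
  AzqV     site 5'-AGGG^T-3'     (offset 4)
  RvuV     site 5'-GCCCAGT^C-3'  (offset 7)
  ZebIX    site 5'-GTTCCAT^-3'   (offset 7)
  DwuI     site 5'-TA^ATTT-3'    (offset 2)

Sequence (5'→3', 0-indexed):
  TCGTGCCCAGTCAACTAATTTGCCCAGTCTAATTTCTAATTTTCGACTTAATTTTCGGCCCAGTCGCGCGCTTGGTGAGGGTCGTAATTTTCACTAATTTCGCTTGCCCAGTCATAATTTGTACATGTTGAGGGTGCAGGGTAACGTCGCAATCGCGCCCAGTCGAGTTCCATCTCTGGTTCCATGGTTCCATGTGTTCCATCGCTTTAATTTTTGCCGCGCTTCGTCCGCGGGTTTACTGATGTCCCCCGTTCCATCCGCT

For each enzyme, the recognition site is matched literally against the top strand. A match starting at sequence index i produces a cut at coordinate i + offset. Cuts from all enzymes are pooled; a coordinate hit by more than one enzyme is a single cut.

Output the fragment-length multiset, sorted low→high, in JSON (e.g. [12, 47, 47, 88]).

[3,3,4,4,5,5,6,7,7,8,8,8,8,9,9,10,10,11,11,12,12,14,14,18,22,34]

Scan for sites:
  NpsIX (CGCTT, off=4): starts [68, 100, 202, 219, 258] → cuts [0, 72, 104, 206, 223]
  AzqV (AGGGT, off=4): starts [77, 130, 137] → cuts [81, 134, 141]
  RvuV (GCCCAGTC, off=7): starts [4, 21, 57, 105, 156] → cuts [11, 28, 64, 112, 163]
  ZebIX (GTTCCAT, off=7): starts [166, 178, 186, 195, 250] → cuts [173, 185, 193, 202, 257]
  DwuI (TAATTT, off=2): starts [15, 29, 36, 48, 84, 94, 114, 207] → cuts [17, 31, 38, 50, 86, 96, 116, 209]

All cut coordinates (distinct, sorted): [0, 11, 17, 28, 31, 38, 50, 64, 72, 81, 86, 96, 104, 112, 116, 134, 141, 163, 173, 185, 193, 202, 206, 209, 223, 257]

Fragments:
  0→11: 11 bp
  11→17: 6 bp
  17→28: 11 bp
  28→31: 3 bp
  31→38: 7 bp
  38→50: 12 bp
  50→64: 14 bp
  64→72: 8 bp
  72→81: 9 bp
  81→86: 5 bp
  86→96: 10 bp
  96→104: 8 bp
  104→112: 8 bp
  112→116: 4 bp
  116→134: 18 bp
  134→141: 7 bp
  141→163: 22 bp
  163→173: 10 bp
  173→185: 12 bp
  185→193: 8 bp
  193→202: 9 bp
  202→206: 4 bp
  206→209: 3 bp
  209→223: 14 bp
  223→257: 34 bp
  257→0 (wrap): 262-257+0 = 5 bp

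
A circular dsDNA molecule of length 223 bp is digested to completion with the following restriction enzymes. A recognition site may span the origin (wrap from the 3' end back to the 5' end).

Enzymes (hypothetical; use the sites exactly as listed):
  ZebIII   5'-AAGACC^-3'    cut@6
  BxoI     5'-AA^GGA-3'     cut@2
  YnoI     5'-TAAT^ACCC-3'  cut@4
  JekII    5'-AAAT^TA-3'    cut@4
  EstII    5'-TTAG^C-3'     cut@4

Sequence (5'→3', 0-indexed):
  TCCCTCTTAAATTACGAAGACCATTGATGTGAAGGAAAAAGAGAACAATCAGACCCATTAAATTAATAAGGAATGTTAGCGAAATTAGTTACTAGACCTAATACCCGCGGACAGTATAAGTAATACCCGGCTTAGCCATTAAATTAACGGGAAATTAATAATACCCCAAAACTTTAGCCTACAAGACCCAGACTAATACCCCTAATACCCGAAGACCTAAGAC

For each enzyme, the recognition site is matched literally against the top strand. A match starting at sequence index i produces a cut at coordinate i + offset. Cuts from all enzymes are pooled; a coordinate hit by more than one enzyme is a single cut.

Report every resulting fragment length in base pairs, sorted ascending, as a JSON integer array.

Site scan:
  ZebIII AAGACC/6: at [16, 182, 211] ⇒ [22, 188, 217]
  BxoI AAGGA/2: at [31, 67] ⇒ [33, 69]
  YnoI TAATACCC/4: at [98, 120, 158, 193, 202] ⇒ [102, 124, 162, 197, 206]
  JekII AAATTA/4: at [8, 59, 81, 140, 151] ⇒ [12, 63, 85, 144, 155]
  EstII TTAGC/4: at [75, 131, 173] ⇒ [79, 135, 177]

All cut coordinates (distinct, sorted): [12, 22, 33, 63, 69, 79, 85, 102, 124, 135, 144, 155, 162, 177, 188, 197, 206, 217]

Fragments:
  12→22: 10 bp
  22→33: 11 bp
  33→63: 30 bp
  63→69: 6 bp
  69→79: 10 bp
  79→85: 6 bp
  85→102: 17 bp
  102→124: 22 bp
  124→135: 11 bp
  135→144: 9 bp
  144→155: 11 bp
  155→162: 7 bp
  162→177: 15 bp
  177→188: 11 bp
  188→197: 9 bp
  197→206: 9 bp
  206→217: 11 bp
  217→12 (wrap): 223-217+12 = 18 bp

[6,6,7,9,9,9,10,10,11,11,11,11,11,15,17,18,22,30]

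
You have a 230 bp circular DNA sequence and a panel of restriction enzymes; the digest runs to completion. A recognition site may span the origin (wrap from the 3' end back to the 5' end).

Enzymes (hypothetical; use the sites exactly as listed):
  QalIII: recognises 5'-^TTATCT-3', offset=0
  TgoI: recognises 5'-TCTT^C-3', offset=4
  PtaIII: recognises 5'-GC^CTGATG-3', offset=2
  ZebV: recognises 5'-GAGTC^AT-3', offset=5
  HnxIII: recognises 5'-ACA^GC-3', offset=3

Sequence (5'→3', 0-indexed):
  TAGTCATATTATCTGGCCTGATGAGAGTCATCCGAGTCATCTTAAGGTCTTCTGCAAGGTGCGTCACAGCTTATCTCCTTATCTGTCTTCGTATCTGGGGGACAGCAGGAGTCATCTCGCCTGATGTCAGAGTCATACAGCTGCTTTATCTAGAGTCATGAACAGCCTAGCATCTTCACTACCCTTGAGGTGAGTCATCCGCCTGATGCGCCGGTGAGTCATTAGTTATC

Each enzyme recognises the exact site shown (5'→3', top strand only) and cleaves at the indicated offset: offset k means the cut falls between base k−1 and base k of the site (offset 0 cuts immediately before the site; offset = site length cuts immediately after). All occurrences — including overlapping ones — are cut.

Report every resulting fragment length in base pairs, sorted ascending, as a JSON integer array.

[2,5,5,6,6,7,7,8,9,9,9,11,12,12,12,13,13,14,15,17,18,20]

Per-enzyme occurrences:
  QalIII TTATCT/0: at [8, 70, 78, 145, 225] ⇒ [8, 70, 78, 145, 225]
  TgoI TCTTC/4: at [47, 85, 172] ⇒ [51, 89, 176]
  PtaIII GCCTGATG/2: at [15, 118, 200] ⇒ [17, 120, 202]
  ZebV GAGTCAT/5: at [24, 33, 108, 129, 152, 191, 215] ⇒ [29, 38, 113, 134, 157, 196, 220]
  HnxIII ACAGC/3: at [65, 101, 136, 161] ⇒ [68, 104, 139, 164]

Pooled cuts: [8, 17, 29, 38, 51, 68, 70, 78, 89, 104, 113, 120, 134, 139, 145, 157, 164, 176, 196, 202, 220, 225]

Fragments:
  8→17: 9 bp
  17→29: 12 bp
  29→38: 9 bp
  38→51: 13 bp
  51→68: 17 bp
  68→70: 2 bp
  70→78: 8 bp
  78→89: 11 bp
  89→104: 15 bp
  104→113: 9 bp
  113→120: 7 bp
  120→134: 14 bp
  134→139: 5 bp
  139→145: 6 bp
  145→157: 12 bp
  157→164: 7 bp
  164→176: 12 bp
  176→196: 20 bp
  196→202: 6 bp
  202→220: 18 bp
  220→225: 5 bp
  225→8 (wrap): 230-225+8 = 13 bp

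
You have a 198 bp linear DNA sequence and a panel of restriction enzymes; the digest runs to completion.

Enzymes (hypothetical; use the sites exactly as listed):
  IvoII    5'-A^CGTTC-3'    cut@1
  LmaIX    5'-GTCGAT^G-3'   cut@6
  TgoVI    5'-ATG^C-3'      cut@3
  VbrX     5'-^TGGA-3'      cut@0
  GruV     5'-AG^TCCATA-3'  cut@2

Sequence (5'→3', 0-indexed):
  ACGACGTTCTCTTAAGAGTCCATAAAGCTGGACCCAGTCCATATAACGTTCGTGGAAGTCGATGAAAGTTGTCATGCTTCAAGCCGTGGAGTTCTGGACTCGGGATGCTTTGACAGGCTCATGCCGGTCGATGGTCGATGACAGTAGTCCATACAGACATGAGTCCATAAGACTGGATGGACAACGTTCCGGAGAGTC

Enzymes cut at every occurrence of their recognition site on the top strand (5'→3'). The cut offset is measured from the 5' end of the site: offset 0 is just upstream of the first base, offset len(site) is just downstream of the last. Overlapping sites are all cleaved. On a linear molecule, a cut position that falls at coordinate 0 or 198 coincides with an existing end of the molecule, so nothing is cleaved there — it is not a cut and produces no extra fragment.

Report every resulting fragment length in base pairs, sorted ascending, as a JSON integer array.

[4,4,6,7,7,8,8,9,9,9,10,10,10,11,13,13,14,14,16,16]

Site scan:
  IvoII ACGTTC/1: at [3, 45, 183] ⇒ [4, 46, 184]
  LmaIX GTCGATG/6: at [57, 126, 133] ⇒ [63, 132, 139]
  TgoVI ATGC/3: at [73, 104, 120] ⇒ [76, 107, 123]
  VbrX TGGA/0: at [28, 52, 86, 94, 173, 177] ⇒ [28, 52, 86, 94, 173, 177]
  GruV AGTCCATA/2: at [16, 35, 145, 161] ⇒ [18, 37, 147, 163]

All cut coordinates (distinct, sorted): [4, 18, 28, 37, 46, 52, 63, 76, 86, 94, 107, 123, 132, 139, 147, 163, 173, 177, 184]

Fragment lengths:
  [0,4): 4 bp
  [4,18): 14 bp
  [18,28): 10 bp
  [28,37): 9 bp
  [37,46): 9 bp
  [46,52): 6 bp
  [52,63): 11 bp
  [63,76): 13 bp
  [76,86): 10 bp
  [86,94): 8 bp
  [94,107): 13 bp
  [107,123): 16 bp
  [123,132): 9 bp
  [132,139): 7 bp
  [139,147): 8 bp
  [147,163): 16 bp
  [163,173): 10 bp
  [173,177): 4 bp
  [177,184): 7 bp
  [184,198): 14 bp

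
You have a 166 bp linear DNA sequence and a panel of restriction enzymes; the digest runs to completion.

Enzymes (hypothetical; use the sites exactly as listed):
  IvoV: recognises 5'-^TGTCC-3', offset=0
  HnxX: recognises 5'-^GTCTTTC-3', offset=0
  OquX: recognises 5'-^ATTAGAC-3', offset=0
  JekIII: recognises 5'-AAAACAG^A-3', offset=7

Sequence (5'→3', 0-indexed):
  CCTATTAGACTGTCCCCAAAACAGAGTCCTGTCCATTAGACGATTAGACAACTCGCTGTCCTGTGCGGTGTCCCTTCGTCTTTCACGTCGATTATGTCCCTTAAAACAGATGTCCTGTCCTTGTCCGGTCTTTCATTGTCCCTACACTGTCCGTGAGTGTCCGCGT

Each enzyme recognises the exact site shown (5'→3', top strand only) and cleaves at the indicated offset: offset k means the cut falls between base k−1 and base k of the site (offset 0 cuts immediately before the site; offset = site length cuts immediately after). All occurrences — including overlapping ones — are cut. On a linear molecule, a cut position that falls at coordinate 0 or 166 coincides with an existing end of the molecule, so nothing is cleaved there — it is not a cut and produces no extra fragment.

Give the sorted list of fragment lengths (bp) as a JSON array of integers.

Site scan:
  IvoV (TGTCC, off=0): starts [10, 29, 56, 68, 94, 110, 115, 121, 136, 147, 157] → cuts [10, 29, 56, 68, 94, 110, 115, 121, 136, 147, 157]
  HnxX (GTCTTTC, off=0): starts [77, 127] → cuts [77, 127]
  OquX (ATTAGAC, off=0): starts [3, 34, 42] → cuts [3, 34, 42]
  JekIII (AAAACAGA, off=7): starts [17, 102] → cuts [24, 109]

Pooled cuts: [3, 10, 24, 29, 34, 42, 56, 68, 77, 94, 109, 110, 115, 121, 127, 136, 147, 157]

Fragments:
  [0,3): 3 bp
  [3,10): 7 bp
  [10,24): 14 bp
  [24,29): 5 bp
  [29,34): 5 bp
  [34,42): 8 bp
  [42,56): 14 bp
  [56,68): 12 bp
  [68,77): 9 bp
  [77,94): 17 bp
  [94,109): 15 bp
  [109,110): 1 bp
  [110,115): 5 bp
  [115,121): 6 bp
  [121,127): 6 bp
  [127,136): 9 bp
  [136,147): 11 bp
  [147,157): 10 bp
  [157,166): 9 bp

[1,3,5,5,5,6,6,7,8,9,9,9,10,11,12,14,14,15,17]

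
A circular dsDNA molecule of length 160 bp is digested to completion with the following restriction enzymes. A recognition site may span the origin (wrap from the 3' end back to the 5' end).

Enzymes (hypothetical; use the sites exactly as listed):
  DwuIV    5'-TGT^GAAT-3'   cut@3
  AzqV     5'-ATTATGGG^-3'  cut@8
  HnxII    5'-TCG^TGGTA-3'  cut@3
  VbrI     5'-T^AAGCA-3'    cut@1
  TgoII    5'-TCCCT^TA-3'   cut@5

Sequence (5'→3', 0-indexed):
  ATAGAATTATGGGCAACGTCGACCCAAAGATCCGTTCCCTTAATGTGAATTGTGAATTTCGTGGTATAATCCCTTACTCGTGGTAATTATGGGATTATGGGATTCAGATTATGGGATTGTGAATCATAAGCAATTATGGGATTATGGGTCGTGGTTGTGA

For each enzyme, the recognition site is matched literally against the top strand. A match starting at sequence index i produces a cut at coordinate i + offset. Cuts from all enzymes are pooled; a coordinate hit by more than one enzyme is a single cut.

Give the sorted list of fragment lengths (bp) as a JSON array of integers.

Site scan:
  DwuIV TGTGAAT/3: at [43, 50, 117, 155] ⇒ [46, 53, 120, 158]
  AzqV ATTATGGG/8: at [5, 85, 93, 107, 132, 140] ⇒ [13, 93, 101, 115, 140, 148]
  HnxII TCGTGGTA/3: at [58, 77] ⇒ [61, 80]
  VbrI TAAGCA/1: at [126] ⇒ [127]
  TgoII TCCCTTA/5: at [35, 69] ⇒ [40, 74]

All cut coordinates (distinct, sorted): [13, 40, 46, 53, 61, 74, 80, 93, 101, 115, 120, 127, 140, 148, 158]

Fragments:
  13→40: 27 bp
  40→46: 6 bp
  46→53: 7 bp
  53→61: 8 bp
  61→74: 13 bp
  74→80: 6 bp
  80→93: 13 bp
  93→101: 8 bp
  101→115: 14 bp
  115→120: 5 bp
  120→127: 7 bp
  127→140: 13 bp
  140→148: 8 bp
  148→158: 10 bp
  158→13 (wrap): 160-158+13 = 15 bp

[5,6,6,7,7,8,8,8,10,13,13,13,14,15,27]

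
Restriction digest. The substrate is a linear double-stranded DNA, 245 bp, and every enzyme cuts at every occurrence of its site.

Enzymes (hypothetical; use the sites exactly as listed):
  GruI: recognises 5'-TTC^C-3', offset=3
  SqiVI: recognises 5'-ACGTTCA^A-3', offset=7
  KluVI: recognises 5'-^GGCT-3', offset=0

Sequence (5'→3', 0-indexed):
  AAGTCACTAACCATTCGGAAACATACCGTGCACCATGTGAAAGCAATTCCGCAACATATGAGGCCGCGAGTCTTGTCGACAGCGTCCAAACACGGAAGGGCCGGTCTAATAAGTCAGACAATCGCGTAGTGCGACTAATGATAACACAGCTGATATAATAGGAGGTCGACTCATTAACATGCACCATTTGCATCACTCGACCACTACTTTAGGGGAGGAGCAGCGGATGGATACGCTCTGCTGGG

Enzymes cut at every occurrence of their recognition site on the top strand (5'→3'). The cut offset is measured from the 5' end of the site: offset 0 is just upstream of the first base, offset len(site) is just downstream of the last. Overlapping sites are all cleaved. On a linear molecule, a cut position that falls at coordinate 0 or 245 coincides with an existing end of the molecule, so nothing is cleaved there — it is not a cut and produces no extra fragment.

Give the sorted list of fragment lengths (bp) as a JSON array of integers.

Site scan:
  GruI (TTCC, off=3): starts [46] → cuts [49]
  SqiVI (ACGTTCAA, off=7): no sites
  KluVI (GGCT, off=0): no sites

All cut coordinates (distinct, sorted): [49]

Fragment lengths:
  [0,49): 49 bp
  [49,245): 196 bp

[49,196]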